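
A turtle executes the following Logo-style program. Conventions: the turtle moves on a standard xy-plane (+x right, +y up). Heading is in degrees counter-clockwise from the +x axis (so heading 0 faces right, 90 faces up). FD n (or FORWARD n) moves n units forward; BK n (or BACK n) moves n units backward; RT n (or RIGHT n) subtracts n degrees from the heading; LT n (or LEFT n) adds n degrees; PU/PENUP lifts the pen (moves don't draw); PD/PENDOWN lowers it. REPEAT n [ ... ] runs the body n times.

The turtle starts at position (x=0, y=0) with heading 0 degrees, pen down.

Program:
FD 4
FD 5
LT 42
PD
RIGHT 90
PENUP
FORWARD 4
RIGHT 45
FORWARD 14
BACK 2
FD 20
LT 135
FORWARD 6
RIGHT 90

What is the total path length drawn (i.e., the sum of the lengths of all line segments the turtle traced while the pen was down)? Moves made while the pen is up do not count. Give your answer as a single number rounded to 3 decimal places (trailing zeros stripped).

Executing turtle program step by step:
Start: pos=(0,0), heading=0, pen down
FD 4: (0,0) -> (4,0) [heading=0, draw]
FD 5: (4,0) -> (9,0) [heading=0, draw]
LT 42: heading 0 -> 42
PD: pen down
RT 90: heading 42 -> 312
PU: pen up
FD 4: (9,0) -> (11.677,-2.973) [heading=312, move]
RT 45: heading 312 -> 267
FD 14: (11.677,-2.973) -> (10.944,-16.953) [heading=267, move]
BK 2: (10.944,-16.953) -> (11.048,-14.956) [heading=267, move]
FD 20: (11.048,-14.956) -> (10.002,-34.929) [heading=267, move]
LT 135: heading 267 -> 42
FD 6: (10.002,-34.929) -> (14.461,-30.914) [heading=42, move]
RT 90: heading 42 -> 312
Final: pos=(14.461,-30.914), heading=312, 2 segment(s) drawn

Segment lengths:
  seg 1: (0,0) -> (4,0), length = 4
  seg 2: (4,0) -> (9,0), length = 5
Total = 9

Answer: 9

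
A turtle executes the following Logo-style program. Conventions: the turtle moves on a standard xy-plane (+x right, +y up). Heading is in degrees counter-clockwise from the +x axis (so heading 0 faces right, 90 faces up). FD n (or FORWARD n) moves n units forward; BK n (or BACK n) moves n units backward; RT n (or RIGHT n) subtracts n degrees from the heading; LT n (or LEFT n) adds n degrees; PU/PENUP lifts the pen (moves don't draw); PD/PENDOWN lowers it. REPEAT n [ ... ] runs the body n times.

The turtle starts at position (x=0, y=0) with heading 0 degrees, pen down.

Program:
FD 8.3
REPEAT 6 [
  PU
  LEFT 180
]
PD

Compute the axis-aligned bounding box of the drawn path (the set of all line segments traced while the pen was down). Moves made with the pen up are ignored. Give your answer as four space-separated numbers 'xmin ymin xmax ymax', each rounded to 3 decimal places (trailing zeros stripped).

Executing turtle program step by step:
Start: pos=(0,0), heading=0, pen down
FD 8.3: (0,0) -> (8.3,0) [heading=0, draw]
REPEAT 6 [
  -- iteration 1/6 --
  PU: pen up
  LT 180: heading 0 -> 180
  -- iteration 2/6 --
  PU: pen up
  LT 180: heading 180 -> 0
  -- iteration 3/6 --
  PU: pen up
  LT 180: heading 0 -> 180
  -- iteration 4/6 --
  PU: pen up
  LT 180: heading 180 -> 0
  -- iteration 5/6 --
  PU: pen up
  LT 180: heading 0 -> 180
  -- iteration 6/6 --
  PU: pen up
  LT 180: heading 180 -> 0
]
PD: pen down
Final: pos=(8.3,0), heading=0, 1 segment(s) drawn

Segment endpoints: x in {0, 8.3}, y in {0}
xmin=0, ymin=0, xmax=8.3, ymax=0

Answer: 0 0 8.3 0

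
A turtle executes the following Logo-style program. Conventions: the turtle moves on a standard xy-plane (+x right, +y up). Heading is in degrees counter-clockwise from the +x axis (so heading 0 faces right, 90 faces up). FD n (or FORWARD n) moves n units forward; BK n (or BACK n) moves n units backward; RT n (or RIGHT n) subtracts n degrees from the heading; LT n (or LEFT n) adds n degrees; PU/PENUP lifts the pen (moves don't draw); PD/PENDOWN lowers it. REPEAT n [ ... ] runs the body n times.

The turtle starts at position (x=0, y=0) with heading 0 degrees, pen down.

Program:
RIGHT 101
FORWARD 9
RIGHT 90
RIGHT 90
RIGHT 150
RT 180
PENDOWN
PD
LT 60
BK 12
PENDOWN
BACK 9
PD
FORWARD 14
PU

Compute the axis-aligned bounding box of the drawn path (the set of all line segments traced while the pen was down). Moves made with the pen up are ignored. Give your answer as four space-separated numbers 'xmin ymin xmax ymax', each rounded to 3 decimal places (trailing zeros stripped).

Answer: -1.717 -12.842 18.897 0

Derivation:
Executing turtle program step by step:
Start: pos=(0,0), heading=0, pen down
RT 101: heading 0 -> 259
FD 9: (0,0) -> (-1.717,-8.835) [heading=259, draw]
RT 90: heading 259 -> 169
RT 90: heading 169 -> 79
RT 150: heading 79 -> 289
RT 180: heading 289 -> 109
PD: pen down
PD: pen down
LT 60: heading 109 -> 169
BK 12: (-1.717,-8.835) -> (10.062,-11.124) [heading=169, draw]
PD: pen down
BK 9: (10.062,-11.124) -> (18.897,-12.842) [heading=169, draw]
PD: pen down
FD 14: (18.897,-12.842) -> (5.154,-10.17) [heading=169, draw]
PU: pen up
Final: pos=(5.154,-10.17), heading=169, 4 segment(s) drawn

Segment endpoints: x in {-1.717, 0, 5.154, 10.062, 18.897}, y in {-12.842, -11.124, -10.17, -8.835, 0}
xmin=-1.717, ymin=-12.842, xmax=18.897, ymax=0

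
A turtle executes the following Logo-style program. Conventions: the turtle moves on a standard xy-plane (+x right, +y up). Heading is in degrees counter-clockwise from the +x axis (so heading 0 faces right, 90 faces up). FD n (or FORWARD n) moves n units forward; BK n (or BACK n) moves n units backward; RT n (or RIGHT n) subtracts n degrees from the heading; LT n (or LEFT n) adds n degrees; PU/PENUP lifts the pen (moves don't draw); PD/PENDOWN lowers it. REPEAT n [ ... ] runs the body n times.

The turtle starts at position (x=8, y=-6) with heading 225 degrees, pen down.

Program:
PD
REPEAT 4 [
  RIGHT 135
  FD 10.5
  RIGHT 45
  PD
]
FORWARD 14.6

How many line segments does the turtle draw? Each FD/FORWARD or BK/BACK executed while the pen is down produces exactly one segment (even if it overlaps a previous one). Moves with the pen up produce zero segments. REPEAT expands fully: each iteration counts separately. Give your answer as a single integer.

Executing turtle program step by step:
Start: pos=(8,-6), heading=225, pen down
PD: pen down
REPEAT 4 [
  -- iteration 1/4 --
  RT 135: heading 225 -> 90
  FD 10.5: (8,-6) -> (8,4.5) [heading=90, draw]
  RT 45: heading 90 -> 45
  PD: pen down
  -- iteration 2/4 --
  RT 135: heading 45 -> 270
  FD 10.5: (8,4.5) -> (8,-6) [heading=270, draw]
  RT 45: heading 270 -> 225
  PD: pen down
  -- iteration 3/4 --
  RT 135: heading 225 -> 90
  FD 10.5: (8,-6) -> (8,4.5) [heading=90, draw]
  RT 45: heading 90 -> 45
  PD: pen down
  -- iteration 4/4 --
  RT 135: heading 45 -> 270
  FD 10.5: (8,4.5) -> (8,-6) [heading=270, draw]
  RT 45: heading 270 -> 225
  PD: pen down
]
FD 14.6: (8,-6) -> (-2.324,-16.324) [heading=225, draw]
Final: pos=(-2.324,-16.324), heading=225, 5 segment(s) drawn
Segments drawn: 5

Answer: 5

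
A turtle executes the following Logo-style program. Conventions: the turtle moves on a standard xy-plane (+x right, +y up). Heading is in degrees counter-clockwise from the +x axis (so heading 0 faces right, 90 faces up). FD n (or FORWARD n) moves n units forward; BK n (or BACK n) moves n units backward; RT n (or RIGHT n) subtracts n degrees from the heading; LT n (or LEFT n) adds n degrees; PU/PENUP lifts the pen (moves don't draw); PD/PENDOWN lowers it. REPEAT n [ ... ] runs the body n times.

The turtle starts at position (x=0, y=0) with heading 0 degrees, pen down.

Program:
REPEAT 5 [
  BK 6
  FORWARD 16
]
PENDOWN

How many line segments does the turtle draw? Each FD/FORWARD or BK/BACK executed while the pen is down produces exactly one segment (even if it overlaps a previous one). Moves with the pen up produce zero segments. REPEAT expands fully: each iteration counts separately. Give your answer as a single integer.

Answer: 10

Derivation:
Executing turtle program step by step:
Start: pos=(0,0), heading=0, pen down
REPEAT 5 [
  -- iteration 1/5 --
  BK 6: (0,0) -> (-6,0) [heading=0, draw]
  FD 16: (-6,0) -> (10,0) [heading=0, draw]
  -- iteration 2/5 --
  BK 6: (10,0) -> (4,0) [heading=0, draw]
  FD 16: (4,0) -> (20,0) [heading=0, draw]
  -- iteration 3/5 --
  BK 6: (20,0) -> (14,0) [heading=0, draw]
  FD 16: (14,0) -> (30,0) [heading=0, draw]
  -- iteration 4/5 --
  BK 6: (30,0) -> (24,0) [heading=0, draw]
  FD 16: (24,0) -> (40,0) [heading=0, draw]
  -- iteration 5/5 --
  BK 6: (40,0) -> (34,0) [heading=0, draw]
  FD 16: (34,0) -> (50,0) [heading=0, draw]
]
PD: pen down
Final: pos=(50,0), heading=0, 10 segment(s) drawn
Segments drawn: 10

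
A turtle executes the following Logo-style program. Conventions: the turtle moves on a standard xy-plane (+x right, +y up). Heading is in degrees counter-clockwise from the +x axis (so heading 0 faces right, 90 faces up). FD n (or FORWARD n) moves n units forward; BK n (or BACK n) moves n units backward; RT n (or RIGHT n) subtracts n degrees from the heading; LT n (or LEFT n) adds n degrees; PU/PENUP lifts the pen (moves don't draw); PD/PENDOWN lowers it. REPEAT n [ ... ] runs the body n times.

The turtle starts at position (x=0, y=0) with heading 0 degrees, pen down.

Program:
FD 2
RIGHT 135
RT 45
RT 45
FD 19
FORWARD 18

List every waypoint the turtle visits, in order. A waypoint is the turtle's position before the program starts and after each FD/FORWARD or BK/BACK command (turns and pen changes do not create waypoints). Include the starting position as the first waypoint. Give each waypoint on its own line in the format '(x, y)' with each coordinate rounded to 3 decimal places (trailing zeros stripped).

Executing turtle program step by step:
Start: pos=(0,0), heading=0, pen down
FD 2: (0,0) -> (2,0) [heading=0, draw]
RT 135: heading 0 -> 225
RT 45: heading 225 -> 180
RT 45: heading 180 -> 135
FD 19: (2,0) -> (-11.435,13.435) [heading=135, draw]
FD 18: (-11.435,13.435) -> (-24.163,26.163) [heading=135, draw]
Final: pos=(-24.163,26.163), heading=135, 3 segment(s) drawn
Waypoints (4 total):
(0, 0)
(2, 0)
(-11.435, 13.435)
(-24.163, 26.163)

Answer: (0, 0)
(2, 0)
(-11.435, 13.435)
(-24.163, 26.163)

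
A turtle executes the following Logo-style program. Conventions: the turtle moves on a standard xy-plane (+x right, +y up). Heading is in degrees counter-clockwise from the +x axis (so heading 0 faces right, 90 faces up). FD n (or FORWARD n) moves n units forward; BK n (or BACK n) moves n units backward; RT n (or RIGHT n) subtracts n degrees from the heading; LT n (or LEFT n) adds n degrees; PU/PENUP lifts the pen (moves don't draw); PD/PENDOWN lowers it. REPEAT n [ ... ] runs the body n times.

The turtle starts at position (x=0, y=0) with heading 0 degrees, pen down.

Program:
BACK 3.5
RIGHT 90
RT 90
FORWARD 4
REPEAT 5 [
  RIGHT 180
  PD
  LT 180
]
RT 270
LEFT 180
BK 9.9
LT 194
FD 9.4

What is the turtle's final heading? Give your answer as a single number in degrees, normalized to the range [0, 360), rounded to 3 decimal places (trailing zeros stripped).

Answer: 284

Derivation:
Executing turtle program step by step:
Start: pos=(0,0), heading=0, pen down
BK 3.5: (0,0) -> (-3.5,0) [heading=0, draw]
RT 90: heading 0 -> 270
RT 90: heading 270 -> 180
FD 4: (-3.5,0) -> (-7.5,0) [heading=180, draw]
REPEAT 5 [
  -- iteration 1/5 --
  RT 180: heading 180 -> 0
  PD: pen down
  LT 180: heading 0 -> 180
  -- iteration 2/5 --
  RT 180: heading 180 -> 0
  PD: pen down
  LT 180: heading 0 -> 180
  -- iteration 3/5 --
  RT 180: heading 180 -> 0
  PD: pen down
  LT 180: heading 0 -> 180
  -- iteration 4/5 --
  RT 180: heading 180 -> 0
  PD: pen down
  LT 180: heading 0 -> 180
  -- iteration 5/5 --
  RT 180: heading 180 -> 0
  PD: pen down
  LT 180: heading 0 -> 180
]
RT 270: heading 180 -> 270
LT 180: heading 270 -> 90
BK 9.9: (-7.5,0) -> (-7.5,-9.9) [heading=90, draw]
LT 194: heading 90 -> 284
FD 9.4: (-7.5,-9.9) -> (-5.226,-19.021) [heading=284, draw]
Final: pos=(-5.226,-19.021), heading=284, 4 segment(s) drawn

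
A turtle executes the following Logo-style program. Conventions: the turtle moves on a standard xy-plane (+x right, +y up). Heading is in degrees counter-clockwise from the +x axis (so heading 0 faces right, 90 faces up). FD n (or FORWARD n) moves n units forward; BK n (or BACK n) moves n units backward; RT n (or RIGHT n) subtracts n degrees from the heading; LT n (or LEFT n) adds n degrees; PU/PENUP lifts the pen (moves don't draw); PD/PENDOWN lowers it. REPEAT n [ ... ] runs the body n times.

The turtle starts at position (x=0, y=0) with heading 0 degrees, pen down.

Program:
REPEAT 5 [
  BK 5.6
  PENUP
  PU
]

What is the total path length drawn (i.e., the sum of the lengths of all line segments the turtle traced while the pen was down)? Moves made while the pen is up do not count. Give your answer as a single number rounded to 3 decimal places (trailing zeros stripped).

Answer: 5.6

Derivation:
Executing turtle program step by step:
Start: pos=(0,0), heading=0, pen down
REPEAT 5 [
  -- iteration 1/5 --
  BK 5.6: (0,0) -> (-5.6,0) [heading=0, draw]
  PU: pen up
  PU: pen up
  -- iteration 2/5 --
  BK 5.6: (-5.6,0) -> (-11.2,0) [heading=0, move]
  PU: pen up
  PU: pen up
  -- iteration 3/5 --
  BK 5.6: (-11.2,0) -> (-16.8,0) [heading=0, move]
  PU: pen up
  PU: pen up
  -- iteration 4/5 --
  BK 5.6: (-16.8,0) -> (-22.4,0) [heading=0, move]
  PU: pen up
  PU: pen up
  -- iteration 5/5 --
  BK 5.6: (-22.4,0) -> (-28,0) [heading=0, move]
  PU: pen up
  PU: pen up
]
Final: pos=(-28,0), heading=0, 1 segment(s) drawn

Segment lengths:
  seg 1: (0,0) -> (-5.6,0), length = 5.6
Total = 5.6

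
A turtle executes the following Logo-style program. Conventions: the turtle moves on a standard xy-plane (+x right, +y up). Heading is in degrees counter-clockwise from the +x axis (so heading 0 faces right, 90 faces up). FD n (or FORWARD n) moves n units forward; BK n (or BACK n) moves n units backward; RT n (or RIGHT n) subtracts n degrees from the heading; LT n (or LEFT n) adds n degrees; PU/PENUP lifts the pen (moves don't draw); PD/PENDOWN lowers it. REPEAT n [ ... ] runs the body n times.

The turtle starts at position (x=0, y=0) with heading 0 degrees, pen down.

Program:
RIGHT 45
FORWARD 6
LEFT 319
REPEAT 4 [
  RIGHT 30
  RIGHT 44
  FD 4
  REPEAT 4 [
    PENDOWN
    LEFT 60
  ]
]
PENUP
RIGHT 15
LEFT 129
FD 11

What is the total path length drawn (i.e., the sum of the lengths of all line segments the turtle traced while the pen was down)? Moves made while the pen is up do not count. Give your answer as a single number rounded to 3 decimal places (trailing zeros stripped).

Executing turtle program step by step:
Start: pos=(0,0), heading=0, pen down
RT 45: heading 0 -> 315
FD 6: (0,0) -> (4.243,-4.243) [heading=315, draw]
LT 319: heading 315 -> 274
REPEAT 4 [
  -- iteration 1/4 --
  RT 30: heading 274 -> 244
  RT 44: heading 244 -> 200
  FD 4: (4.243,-4.243) -> (0.484,-5.611) [heading=200, draw]
  REPEAT 4 [
    -- iteration 1/4 --
    PD: pen down
    LT 60: heading 200 -> 260
    -- iteration 2/4 --
    PD: pen down
    LT 60: heading 260 -> 320
    -- iteration 3/4 --
    PD: pen down
    LT 60: heading 320 -> 20
    -- iteration 4/4 --
    PD: pen down
    LT 60: heading 20 -> 80
  ]
  -- iteration 2/4 --
  RT 30: heading 80 -> 50
  RT 44: heading 50 -> 6
  FD 4: (0.484,-5.611) -> (4.462,-5.193) [heading=6, draw]
  REPEAT 4 [
    -- iteration 1/4 --
    PD: pen down
    LT 60: heading 6 -> 66
    -- iteration 2/4 --
    PD: pen down
    LT 60: heading 66 -> 126
    -- iteration 3/4 --
    PD: pen down
    LT 60: heading 126 -> 186
    -- iteration 4/4 --
    PD: pen down
    LT 60: heading 186 -> 246
  ]
  -- iteration 3/4 --
  RT 30: heading 246 -> 216
  RT 44: heading 216 -> 172
  FD 4: (4.462,-5.193) -> (0.501,-4.636) [heading=172, draw]
  REPEAT 4 [
    -- iteration 1/4 --
    PD: pen down
    LT 60: heading 172 -> 232
    -- iteration 2/4 --
    PD: pen down
    LT 60: heading 232 -> 292
    -- iteration 3/4 --
    PD: pen down
    LT 60: heading 292 -> 352
    -- iteration 4/4 --
    PD: pen down
    LT 60: heading 352 -> 52
  ]
  -- iteration 4/4 --
  RT 30: heading 52 -> 22
  RT 44: heading 22 -> 338
  FD 4: (0.501,-4.636) -> (4.21,-6.134) [heading=338, draw]
  REPEAT 4 [
    -- iteration 1/4 --
    PD: pen down
    LT 60: heading 338 -> 38
    -- iteration 2/4 --
    PD: pen down
    LT 60: heading 38 -> 98
    -- iteration 3/4 --
    PD: pen down
    LT 60: heading 98 -> 158
    -- iteration 4/4 --
    PD: pen down
    LT 60: heading 158 -> 218
  ]
]
PU: pen up
RT 15: heading 218 -> 203
LT 129: heading 203 -> 332
FD 11: (4.21,-6.134) -> (13.922,-11.299) [heading=332, move]
Final: pos=(13.922,-11.299), heading=332, 5 segment(s) drawn

Segment lengths:
  seg 1: (0,0) -> (4.243,-4.243), length = 6
  seg 2: (4.243,-4.243) -> (0.484,-5.611), length = 4
  seg 3: (0.484,-5.611) -> (4.462,-5.193), length = 4
  seg 4: (4.462,-5.193) -> (0.501,-4.636), length = 4
  seg 5: (0.501,-4.636) -> (4.21,-6.134), length = 4
Total = 22

Answer: 22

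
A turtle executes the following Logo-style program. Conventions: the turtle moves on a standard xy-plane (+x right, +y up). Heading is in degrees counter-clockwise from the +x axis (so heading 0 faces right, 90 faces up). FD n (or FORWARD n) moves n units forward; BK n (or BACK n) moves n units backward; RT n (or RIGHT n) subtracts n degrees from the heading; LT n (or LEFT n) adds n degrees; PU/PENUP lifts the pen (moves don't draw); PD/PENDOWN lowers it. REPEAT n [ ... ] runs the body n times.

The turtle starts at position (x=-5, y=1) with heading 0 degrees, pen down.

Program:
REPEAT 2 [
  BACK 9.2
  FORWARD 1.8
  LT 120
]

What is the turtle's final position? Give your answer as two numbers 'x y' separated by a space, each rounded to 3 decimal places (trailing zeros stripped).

Executing turtle program step by step:
Start: pos=(-5,1), heading=0, pen down
REPEAT 2 [
  -- iteration 1/2 --
  BK 9.2: (-5,1) -> (-14.2,1) [heading=0, draw]
  FD 1.8: (-14.2,1) -> (-12.4,1) [heading=0, draw]
  LT 120: heading 0 -> 120
  -- iteration 2/2 --
  BK 9.2: (-12.4,1) -> (-7.8,-6.967) [heading=120, draw]
  FD 1.8: (-7.8,-6.967) -> (-8.7,-5.409) [heading=120, draw]
  LT 120: heading 120 -> 240
]
Final: pos=(-8.7,-5.409), heading=240, 4 segment(s) drawn

Answer: -8.7 -5.409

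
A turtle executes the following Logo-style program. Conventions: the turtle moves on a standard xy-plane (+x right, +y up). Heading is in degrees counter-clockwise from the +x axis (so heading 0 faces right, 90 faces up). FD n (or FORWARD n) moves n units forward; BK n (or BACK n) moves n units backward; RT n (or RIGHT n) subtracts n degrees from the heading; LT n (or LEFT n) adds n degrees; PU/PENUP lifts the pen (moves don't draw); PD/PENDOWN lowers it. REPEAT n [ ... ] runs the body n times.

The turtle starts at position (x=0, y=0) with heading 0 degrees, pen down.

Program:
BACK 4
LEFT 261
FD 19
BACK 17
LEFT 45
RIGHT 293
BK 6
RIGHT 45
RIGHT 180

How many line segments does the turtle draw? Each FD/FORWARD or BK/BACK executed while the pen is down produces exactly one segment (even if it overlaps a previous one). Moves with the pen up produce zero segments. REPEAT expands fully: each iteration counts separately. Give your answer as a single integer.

Executing turtle program step by step:
Start: pos=(0,0), heading=0, pen down
BK 4: (0,0) -> (-4,0) [heading=0, draw]
LT 261: heading 0 -> 261
FD 19: (-4,0) -> (-6.972,-18.766) [heading=261, draw]
BK 17: (-6.972,-18.766) -> (-4.313,-1.975) [heading=261, draw]
LT 45: heading 261 -> 306
RT 293: heading 306 -> 13
BK 6: (-4.313,-1.975) -> (-10.159,-3.325) [heading=13, draw]
RT 45: heading 13 -> 328
RT 180: heading 328 -> 148
Final: pos=(-10.159,-3.325), heading=148, 4 segment(s) drawn
Segments drawn: 4

Answer: 4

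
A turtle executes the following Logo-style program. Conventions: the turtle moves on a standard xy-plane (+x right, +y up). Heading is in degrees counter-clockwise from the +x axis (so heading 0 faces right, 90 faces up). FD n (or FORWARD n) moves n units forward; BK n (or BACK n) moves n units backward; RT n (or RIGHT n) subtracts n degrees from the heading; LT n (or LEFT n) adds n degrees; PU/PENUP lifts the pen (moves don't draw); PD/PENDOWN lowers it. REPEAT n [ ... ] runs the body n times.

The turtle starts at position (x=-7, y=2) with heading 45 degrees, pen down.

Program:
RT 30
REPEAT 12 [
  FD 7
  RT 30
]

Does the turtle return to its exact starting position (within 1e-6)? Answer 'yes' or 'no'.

Executing turtle program step by step:
Start: pos=(-7,2), heading=45, pen down
RT 30: heading 45 -> 15
REPEAT 12 [
  -- iteration 1/12 --
  FD 7: (-7,2) -> (-0.239,3.812) [heading=15, draw]
  RT 30: heading 15 -> 345
  -- iteration 2/12 --
  FD 7: (-0.239,3.812) -> (6.523,2) [heading=345, draw]
  RT 30: heading 345 -> 315
  -- iteration 3/12 --
  FD 7: (6.523,2) -> (11.473,-2.95) [heading=315, draw]
  RT 30: heading 315 -> 285
  -- iteration 4/12 --
  FD 7: (11.473,-2.95) -> (13.284,-9.711) [heading=285, draw]
  RT 30: heading 285 -> 255
  -- iteration 5/12 --
  FD 7: (13.284,-9.711) -> (11.473,-16.473) [heading=255, draw]
  RT 30: heading 255 -> 225
  -- iteration 6/12 --
  FD 7: (11.473,-16.473) -> (6.523,-21.422) [heading=225, draw]
  RT 30: heading 225 -> 195
  -- iteration 7/12 --
  FD 7: (6.523,-21.422) -> (-0.239,-23.234) [heading=195, draw]
  RT 30: heading 195 -> 165
  -- iteration 8/12 --
  FD 7: (-0.239,-23.234) -> (-7,-21.422) [heading=165, draw]
  RT 30: heading 165 -> 135
  -- iteration 9/12 --
  FD 7: (-7,-21.422) -> (-11.95,-16.473) [heading=135, draw]
  RT 30: heading 135 -> 105
  -- iteration 10/12 --
  FD 7: (-11.95,-16.473) -> (-13.761,-9.711) [heading=105, draw]
  RT 30: heading 105 -> 75
  -- iteration 11/12 --
  FD 7: (-13.761,-9.711) -> (-11.95,-2.95) [heading=75, draw]
  RT 30: heading 75 -> 45
  -- iteration 12/12 --
  FD 7: (-11.95,-2.95) -> (-7,2) [heading=45, draw]
  RT 30: heading 45 -> 15
]
Final: pos=(-7,2), heading=15, 12 segment(s) drawn

Start position: (-7, 2)
Final position: (-7, 2)
Distance = 0; < 1e-6 -> CLOSED

Answer: yes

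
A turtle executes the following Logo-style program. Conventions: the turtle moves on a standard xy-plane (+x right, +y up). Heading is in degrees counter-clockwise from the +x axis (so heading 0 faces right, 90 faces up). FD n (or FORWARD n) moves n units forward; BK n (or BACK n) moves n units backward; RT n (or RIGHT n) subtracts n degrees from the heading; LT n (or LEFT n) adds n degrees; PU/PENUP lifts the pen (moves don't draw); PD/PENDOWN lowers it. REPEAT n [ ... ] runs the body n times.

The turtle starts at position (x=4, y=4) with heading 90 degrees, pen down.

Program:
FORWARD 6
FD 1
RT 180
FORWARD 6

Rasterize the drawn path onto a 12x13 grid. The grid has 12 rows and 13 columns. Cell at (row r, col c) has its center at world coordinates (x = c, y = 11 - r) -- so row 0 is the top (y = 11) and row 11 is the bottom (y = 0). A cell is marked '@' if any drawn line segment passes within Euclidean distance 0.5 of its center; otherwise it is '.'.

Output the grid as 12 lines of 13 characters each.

Answer: ....@........
....@........
....@........
....@........
....@........
....@........
....@........
....@........
.............
.............
.............
.............

Derivation:
Segment 0: (4,4) -> (4,10)
Segment 1: (4,10) -> (4,11)
Segment 2: (4,11) -> (4,5)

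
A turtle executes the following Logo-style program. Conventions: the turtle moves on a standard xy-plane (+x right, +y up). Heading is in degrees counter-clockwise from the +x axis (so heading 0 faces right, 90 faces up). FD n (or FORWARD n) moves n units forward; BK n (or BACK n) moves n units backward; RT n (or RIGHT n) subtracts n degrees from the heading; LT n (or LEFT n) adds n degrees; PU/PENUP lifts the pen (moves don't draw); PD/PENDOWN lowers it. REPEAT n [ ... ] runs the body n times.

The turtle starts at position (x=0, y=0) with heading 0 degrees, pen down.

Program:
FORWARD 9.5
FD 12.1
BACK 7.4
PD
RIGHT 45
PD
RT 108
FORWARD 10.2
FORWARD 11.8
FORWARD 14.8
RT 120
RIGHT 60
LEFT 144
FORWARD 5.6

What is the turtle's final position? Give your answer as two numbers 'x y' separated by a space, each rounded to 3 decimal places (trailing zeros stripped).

Answer: -24.12 -15.831

Derivation:
Executing turtle program step by step:
Start: pos=(0,0), heading=0, pen down
FD 9.5: (0,0) -> (9.5,0) [heading=0, draw]
FD 12.1: (9.5,0) -> (21.6,0) [heading=0, draw]
BK 7.4: (21.6,0) -> (14.2,0) [heading=0, draw]
PD: pen down
RT 45: heading 0 -> 315
PD: pen down
RT 108: heading 315 -> 207
FD 10.2: (14.2,0) -> (5.112,-4.631) [heading=207, draw]
FD 11.8: (5.112,-4.631) -> (-5.402,-9.988) [heading=207, draw]
FD 14.8: (-5.402,-9.988) -> (-18.589,-16.707) [heading=207, draw]
RT 120: heading 207 -> 87
RT 60: heading 87 -> 27
LT 144: heading 27 -> 171
FD 5.6: (-18.589,-16.707) -> (-24.12,-15.831) [heading=171, draw]
Final: pos=(-24.12,-15.831), heading=171, 7 segment(s) drawn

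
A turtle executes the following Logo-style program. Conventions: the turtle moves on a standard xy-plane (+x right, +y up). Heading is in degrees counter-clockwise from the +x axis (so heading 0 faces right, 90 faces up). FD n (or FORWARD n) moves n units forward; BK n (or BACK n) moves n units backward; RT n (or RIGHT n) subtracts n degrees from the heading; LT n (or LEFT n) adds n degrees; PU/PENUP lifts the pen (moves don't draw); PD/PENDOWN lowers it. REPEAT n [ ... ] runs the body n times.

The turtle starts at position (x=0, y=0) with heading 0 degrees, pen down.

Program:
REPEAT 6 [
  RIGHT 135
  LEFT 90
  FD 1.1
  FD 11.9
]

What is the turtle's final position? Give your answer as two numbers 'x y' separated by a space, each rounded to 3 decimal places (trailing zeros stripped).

Executing turtle program step by step:
Start: pos=(0,0), heading=0, pen down
REPEAT 6 [
  -- iteration 1/6 --
  RT 135: heading 0 -> 225
  LT 90: heading 225 -> 315
  FD 1.1: (0,0) -> (0.778,-0.778) [heading=315, draw]
  FD 11.9: (0.778,-0.778) -> (9.192,-9.192) [heading=315, draw]
  -- iteration 2/6 --
  RT 135: heading 315 -> 180
  LT 90: heading 180 -> 270
  FD 1.1: (9.192,-9.192) -> (9.192,-10.292) [heading=270, draw]
  FD 11.9: (9.192,-10.292) -> (9.192,-22.192) [heading=270, draw]
  -- iteration 3/6 --
  RT 135: heading 270 -> 135
  LT 90: heading 135 -> 225
  FD 1.1: (9.192,-22.192) -> (8.415,-22.97) [heading=225, draw]
  FD 11.9: (8.415,-22.97) -> (0,-31.385) [heading=225, draw]
  -- iteration 4/6 --
  RT 135: heading 225 -> 90
  LT 90: heading 90 -> 180
  FD 1.1: (0,-31.385) -> (-1.1,-31.385) [heading=180, draw]
  FD 11.9: (-1.1,-31.385) -> (-13,-31.385) [heading=180, draw]
  -- iteration 5/6 --
  RT 135: heading 180 -> 45
  LT 90: heading 45 -> 135
  FD 1.1: (-13,-31.385) -> (-13.778,-30.607) [heading=135, draw]
  FD 11.9: (-13.778,-30.607) -> (-22.192,-22.192) [heading=135, draw]
  -- iteration 6/6 --
  RT 135: heading 135 -> 0
  LT 90: heading 0 -> 90
  FD 1.1: (-22.192,-22.192) -> (-22.192,-21.092) [heading=90, draw]
  FD 11.9: (-22.192,-21.092) -> (-22.192,-9.192) [heading=90, draw]
]
Final: pos=(-22.192,-9.192), heading=90, 12 segment(s) drawn

Answer: -22.192 -9.192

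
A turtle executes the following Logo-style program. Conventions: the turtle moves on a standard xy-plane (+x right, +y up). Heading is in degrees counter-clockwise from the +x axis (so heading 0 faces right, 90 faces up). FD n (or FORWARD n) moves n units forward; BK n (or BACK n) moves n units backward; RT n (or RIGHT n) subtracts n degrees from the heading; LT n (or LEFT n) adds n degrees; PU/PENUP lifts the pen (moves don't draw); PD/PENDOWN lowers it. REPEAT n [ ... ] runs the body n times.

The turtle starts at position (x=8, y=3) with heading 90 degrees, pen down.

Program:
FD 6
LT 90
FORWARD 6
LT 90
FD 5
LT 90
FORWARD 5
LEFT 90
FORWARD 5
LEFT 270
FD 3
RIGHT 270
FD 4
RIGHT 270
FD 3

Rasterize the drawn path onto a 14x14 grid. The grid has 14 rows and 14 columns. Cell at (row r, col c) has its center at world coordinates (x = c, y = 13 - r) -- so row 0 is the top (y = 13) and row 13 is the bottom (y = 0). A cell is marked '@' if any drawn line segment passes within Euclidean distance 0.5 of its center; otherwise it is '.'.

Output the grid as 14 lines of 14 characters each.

Answer: .......@@@@...
..........@...
..........@...
..........@...
..@@@@@@@@@...
..@....@@.....
..@....@@.....
..@....@@.....
..@....@@.....
..@@@@@@@.....
........@.....
..............
..............
..............

Derivation:
Segment 0: (8,3) -> (8,9)
Segment 1: (8,9) -> (2,9)
Segment 2: (2,9) -> (2,4)
Segment 3: (2,4) -> (7,4)
Segment 4: (7,4) -> (7,9)
Segment 5: (7,9) -> (10,9)
Segment 6: (10,9) -> (10,13)
Segment 7: (10,13) -> (7,13)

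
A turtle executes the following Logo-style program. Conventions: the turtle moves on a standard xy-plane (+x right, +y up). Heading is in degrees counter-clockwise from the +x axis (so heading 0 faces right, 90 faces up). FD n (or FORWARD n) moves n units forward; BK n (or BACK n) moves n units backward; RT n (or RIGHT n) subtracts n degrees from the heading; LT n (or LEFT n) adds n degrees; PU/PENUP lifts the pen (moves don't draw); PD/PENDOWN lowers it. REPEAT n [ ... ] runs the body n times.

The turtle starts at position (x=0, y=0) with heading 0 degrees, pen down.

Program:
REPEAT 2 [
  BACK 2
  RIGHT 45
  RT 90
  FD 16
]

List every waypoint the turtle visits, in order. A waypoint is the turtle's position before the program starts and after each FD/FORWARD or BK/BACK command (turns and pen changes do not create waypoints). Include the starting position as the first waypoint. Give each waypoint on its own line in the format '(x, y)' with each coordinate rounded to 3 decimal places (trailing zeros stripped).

Answer: (0, 0)
(-2, 0)
(-13.314, -11.314)
(-11.899, -9.899)
(-11.899, 6.101)

Derivation:
Executing turtle program step by step:
Start: pos=(0,0), heading=0, pen down
REPEAT 2 [
  -- iteration 1/2 --
  BK 2: (0,0) -> (-2,0) [heading=0, draw]
  RT 45: heading 0 -> 315
  RT 90: heading 315 -> 225
  FD 16: (-2,0) -> (-13.314,-11.314) [heading=225, draw]
  -- iteration 2/2 --
  BK 2: (-13.314,-11.314) -> (-11.899,-9.899) [heading=225, draw]
  RT 45: heading 225 -> 180
  RT 90: heading 180 -> 90
  FD 16: (-11.899,-9.899) -> (-11.899,6.101) [heading=90, draw]
]
Final: pos=(-11.899,6.101), heading=90, 4 segment(s) drawn
Waypoints (5 total):
(0, 0)
(-2, 0)
(-13.314, -11.314)
(-11.899, -9.899)
(-11.899, 6.101)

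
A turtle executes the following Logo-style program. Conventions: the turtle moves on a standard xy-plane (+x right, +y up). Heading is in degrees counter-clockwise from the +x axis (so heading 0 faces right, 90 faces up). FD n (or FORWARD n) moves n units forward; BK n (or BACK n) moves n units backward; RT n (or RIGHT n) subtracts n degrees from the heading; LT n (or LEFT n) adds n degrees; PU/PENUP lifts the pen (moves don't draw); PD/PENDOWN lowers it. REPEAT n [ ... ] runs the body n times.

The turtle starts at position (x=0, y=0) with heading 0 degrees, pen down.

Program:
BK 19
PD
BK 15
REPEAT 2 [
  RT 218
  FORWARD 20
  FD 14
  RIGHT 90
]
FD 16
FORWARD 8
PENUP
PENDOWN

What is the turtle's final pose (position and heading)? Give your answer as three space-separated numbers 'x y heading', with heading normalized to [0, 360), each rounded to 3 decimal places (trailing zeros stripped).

Executing turtle program step by step:
Start: pos=(0,0), heading=0, pen down
BK 19: (0,0) -> (-19,0) [heading=0, draw]
PD: pen down
BK 15: (-19,0) -> (-34,0) [heading=0, draw]
REPEAT 2 [
  -- iteration 1/2 --
  RT 218: heading 0 -> 142
  FD 20: (-34,0) -> (-49.76,12.313) [heading=142, draw]
  FD 14: (-49.76,12.313) -> (-60.792,20.932) [heading=142, draw]
  RT 90: heading 142 -> 52
  -- iteration 2/2 --
  RT 218: heading 52 -> 194
  FD 20: (-60.792,20.932) -> (-80.198,16.094) [heading=194, draw]
  FD 14: (-80.198,16.094) -> (-93.782,12.707) [heading=194, draw]
  RT 90: heading 194 -> 104
]
FD 16: (-93.782,12.707) -> (-97.653,28.232) [heading=104, draw]
FD 8: (-97.653,28.232) -> (-99.589,35.994) [heading=104, draw]
PU: pen up
PD: pen down
Final: pos=(-99.589,35.994), heading=104, 8 segment(s) drawn

Answer: -99.589 35.994 104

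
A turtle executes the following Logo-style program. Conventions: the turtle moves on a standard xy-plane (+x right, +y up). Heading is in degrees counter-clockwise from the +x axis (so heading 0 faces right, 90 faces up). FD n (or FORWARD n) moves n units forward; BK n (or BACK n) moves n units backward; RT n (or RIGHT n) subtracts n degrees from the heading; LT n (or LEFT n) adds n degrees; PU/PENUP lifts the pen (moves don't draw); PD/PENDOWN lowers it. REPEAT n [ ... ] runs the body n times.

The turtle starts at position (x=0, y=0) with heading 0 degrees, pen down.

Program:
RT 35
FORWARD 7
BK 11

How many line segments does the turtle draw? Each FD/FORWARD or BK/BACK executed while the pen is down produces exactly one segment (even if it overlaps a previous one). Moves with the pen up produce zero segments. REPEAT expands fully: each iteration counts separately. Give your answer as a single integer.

Answer: 2

Derivation:
Executing turtle program step by step:
Start: pos=(0,0), heading=0, pen down
RT 35: heading 0 -> 325
FD 7: (0,0) -> (5.734,-4.015) [heading=325, draw]
BK 11: (5.734,-4.015) -> (-3.277,2.294) [heading=325, draw]
Final: pos=(-3.277,2.294), heading=325, 2 segment(s) drawn
Segments drawn: 2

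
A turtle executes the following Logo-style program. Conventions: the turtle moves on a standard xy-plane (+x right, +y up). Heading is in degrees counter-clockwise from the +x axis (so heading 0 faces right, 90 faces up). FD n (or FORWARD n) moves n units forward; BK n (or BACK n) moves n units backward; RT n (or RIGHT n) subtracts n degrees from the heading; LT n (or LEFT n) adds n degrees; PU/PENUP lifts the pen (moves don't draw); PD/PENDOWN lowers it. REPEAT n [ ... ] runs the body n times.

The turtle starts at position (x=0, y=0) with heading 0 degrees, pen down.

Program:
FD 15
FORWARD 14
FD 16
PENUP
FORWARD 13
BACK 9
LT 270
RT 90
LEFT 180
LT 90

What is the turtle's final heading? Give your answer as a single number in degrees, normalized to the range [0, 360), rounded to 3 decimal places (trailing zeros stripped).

Answer: 90

Derivation:
Executing turtle program step by step:
Start: pos=(0,0), heading=0, pen down
FD 15: (0,0) -> (15,0) [heading=0, draw]
FD 14: (15,0) -> (29,0) [heading=0, draw]
FD 16: (29,0) -> (45,0) [heading=0, draw]
PU: pen up
FD 13: (45,0) -> (58,0) [heading=0, move]
BK 9: (58,0) -> (49,0) [heading=0, move]
LT 270: heading 0 -> 270
RT 90: heading 270 -> 180
LT 180: heading 180 -> 0
LT 90: heading 0 -> 90
Final: pos=(49,0), heading=90, 3 segment(s) drawn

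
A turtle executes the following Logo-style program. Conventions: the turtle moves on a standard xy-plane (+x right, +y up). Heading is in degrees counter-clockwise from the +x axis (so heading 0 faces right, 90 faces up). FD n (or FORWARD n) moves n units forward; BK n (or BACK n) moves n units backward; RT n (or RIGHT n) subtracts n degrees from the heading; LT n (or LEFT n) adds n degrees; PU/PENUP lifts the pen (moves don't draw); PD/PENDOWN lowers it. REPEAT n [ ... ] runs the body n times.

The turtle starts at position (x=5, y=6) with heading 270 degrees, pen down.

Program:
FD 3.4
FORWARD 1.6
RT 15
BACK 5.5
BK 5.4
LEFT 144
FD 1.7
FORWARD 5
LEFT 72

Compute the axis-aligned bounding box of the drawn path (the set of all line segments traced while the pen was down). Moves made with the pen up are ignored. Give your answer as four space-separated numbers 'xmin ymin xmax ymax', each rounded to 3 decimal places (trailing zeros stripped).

Executing turtle program step by step:
Start: pos=(5,6), heading=270, pen down
FD 3.4: (5,6) -> (5,2.6) [heading=270, draw]
FD 1.6: (5,2.6) -> (5,1) [heading=270, draw]
RT 15: heading 270 -> 255
BK 5.5: (5,1) -> (6.424,6.313) [heading=255, draw]
BK 5.4: (6.424,6.313) -> (7.821,11.529) [heading=255, draw]
LT 144: heading 255 -> 39
FD 1.7: (7.821,11.529) -> (9.142,12.598) [heading=39, draw]
FD 5: (9.142,12.598) -> (13.028,15.745) [heading=39, draw]
LT 72: heading 39 -> 111
Final: pos=(13.028,15.745), heading=111, 6 segment(s) drawn

Segment endpoints: x in {5, 5, 6.424, 7.821, 9.142, 13.028}, y in {1, 2.6, 6, 6.313, 11.529, 12.598, 15.745}
xmin=5, ymin=1, xmax=13.028, ymax=15.745

Answer: 5 1 13.028 15.745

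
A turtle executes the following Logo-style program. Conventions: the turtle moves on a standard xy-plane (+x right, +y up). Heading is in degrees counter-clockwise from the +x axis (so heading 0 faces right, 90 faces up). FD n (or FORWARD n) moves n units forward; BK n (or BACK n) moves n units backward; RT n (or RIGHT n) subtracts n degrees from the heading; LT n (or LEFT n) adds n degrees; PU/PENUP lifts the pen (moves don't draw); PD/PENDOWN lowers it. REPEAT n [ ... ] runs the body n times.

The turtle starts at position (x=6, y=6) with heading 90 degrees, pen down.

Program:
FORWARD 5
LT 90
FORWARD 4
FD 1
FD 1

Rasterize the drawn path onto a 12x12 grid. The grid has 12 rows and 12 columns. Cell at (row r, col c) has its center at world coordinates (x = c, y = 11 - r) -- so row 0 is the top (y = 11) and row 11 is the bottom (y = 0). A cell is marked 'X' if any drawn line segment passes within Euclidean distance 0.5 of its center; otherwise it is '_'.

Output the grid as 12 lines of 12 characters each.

Answer: XXXXXXX_____
______X_____
______X_____
______X_____
______X_____
______X_____
____________
____________
____________
____________
____________
____________

Derivation:
Segment 0: (6,6) -> (6,11)
Segment 1: (6,11) -> (2,11)
Segment 2: (2,11) -> (1,11)
Segment 3: (1,11) -> (0,11)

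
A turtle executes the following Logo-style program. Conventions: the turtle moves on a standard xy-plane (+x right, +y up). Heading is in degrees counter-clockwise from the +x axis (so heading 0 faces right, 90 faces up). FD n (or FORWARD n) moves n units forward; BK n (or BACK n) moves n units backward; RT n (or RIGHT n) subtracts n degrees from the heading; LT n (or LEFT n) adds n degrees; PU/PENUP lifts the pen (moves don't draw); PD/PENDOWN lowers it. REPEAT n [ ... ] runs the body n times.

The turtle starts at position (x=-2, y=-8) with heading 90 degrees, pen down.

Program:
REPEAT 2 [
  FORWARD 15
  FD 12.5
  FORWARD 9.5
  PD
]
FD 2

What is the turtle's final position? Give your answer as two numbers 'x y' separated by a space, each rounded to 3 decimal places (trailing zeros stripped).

Executing turtle program step by step:
Start: pos=(-2,-8), heading=90, pen down
REPEAT 2 [
  -- iteration 1/2 --
  FD 15: (-2,-8) -> (-2,7) [heading=90, draw]
  FD 12.5: (-2,7) -> (-2,19.5) [heading=90, draw]
  FD 9.5: (-2,19.5) -> (-2,29) [heading=90, draw]
  PD: pen down
  -- iteration 2/2 --
  FD 15: (-2,29) -> (-2,44) [heading=90, draw]
  FD 12.5: (-2,44) -> (-2,56.5) [heading=90, draw]
  FD 9.5: (-2,56.5) -> (-2,66) [heading=90, draw]
  PD: pen down
]
FD 2: (-2,66) -> (-2,68) [heading=90, draw]
Final: pos=(-2,68), heading=90, 7 segment(s) drawn

Answer: -2 68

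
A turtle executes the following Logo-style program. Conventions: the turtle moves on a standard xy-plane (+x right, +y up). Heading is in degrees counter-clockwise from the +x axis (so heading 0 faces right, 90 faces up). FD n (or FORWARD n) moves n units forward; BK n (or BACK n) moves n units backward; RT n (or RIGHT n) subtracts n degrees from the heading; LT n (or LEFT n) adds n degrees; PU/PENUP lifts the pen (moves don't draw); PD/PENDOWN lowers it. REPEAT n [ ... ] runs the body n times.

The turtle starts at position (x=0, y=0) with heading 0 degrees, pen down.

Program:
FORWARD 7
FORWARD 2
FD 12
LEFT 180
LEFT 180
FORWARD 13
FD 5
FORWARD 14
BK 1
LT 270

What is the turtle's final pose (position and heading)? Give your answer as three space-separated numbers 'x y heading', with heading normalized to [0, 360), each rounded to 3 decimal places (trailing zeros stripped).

Executing turtle program step by step:
Start: pos=(0,0), heading=0, pen down
FD 7: (0,0) -> (7,0) [heading=0, draw]
FD 2: (7,0) -> (9,0) [heading=0, draw]
FD 12: (9,0) -> (21,0) [heading=0, draw]
LT 180: heading 0 -> 180
LT 180: heading 180 -> 0
FD 13: (21,0) -> (34,0) [heading=0, draw]
FD 5: (34,0) -> (39,0) [heading=0, draw]
FD 14: (39,0) -> (53,0) [heading=0, draw]
BK 1: (53,0) -> (52,0) [heading=0, draw]
LT 270: heading 0 -> 270
Final: pos=(52,0), heading=270, 7 segment(s) drawn

Answer: 52 0 270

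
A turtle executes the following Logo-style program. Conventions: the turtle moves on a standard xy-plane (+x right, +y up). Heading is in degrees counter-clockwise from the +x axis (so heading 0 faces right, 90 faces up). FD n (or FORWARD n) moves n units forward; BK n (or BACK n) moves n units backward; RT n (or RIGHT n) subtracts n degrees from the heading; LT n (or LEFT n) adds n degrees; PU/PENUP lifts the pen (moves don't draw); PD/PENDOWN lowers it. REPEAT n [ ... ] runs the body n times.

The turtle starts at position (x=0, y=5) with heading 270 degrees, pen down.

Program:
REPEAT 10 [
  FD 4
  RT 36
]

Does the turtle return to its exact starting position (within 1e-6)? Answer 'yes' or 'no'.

Answer: yes

Derivation:
Executing turtle program step by step:
Start: pos=(0,5), heading=270, pen down
REPEAT 10 [
  -- iteration 1/10 --
  FD 4: (0,5) -> (0,1) [heading=270, draw]
  RT 36: heading 270 -> 234
  -- iteration 2/10 --
  FD 4: (0,1) -> (-2.351,-2.236) [heading=234, draw]
  RT 36: heading 234 -> 198
  -- iteration 3/10 --
  FD 4: (-2.351,-2.236) -> (-6.155,-3.472) [heading=198, draw]
  RT 36: heading 198 -> 162
  -- iteration 4/10 --
  FD 4: (-6.155,-3.472) -> (-9.96,-2.236) [heading=162, draw]
  RT 36: heading 162 -> 126
  -- iteration 5/10 --
  FD 4: (-9.96,-2.236) -> (-12.311,1) [heading=126, draw]
  RT 36: heading 126 -> 90
  -- iteration 6/10 --
  FD 4: (-12.311,1) -> (-12.311,5) [heading=90, draw]
  RT 36: heading 90 -> 54
  -- iteration 7/10 --
  FD 4: (-12.311,5) -> (-9.96,8.236) [heading=54, draw]
  RT 36: heading 54 -> 18
  -- iteration 8/10 --
  FD 4: (-9.96,8.236) -> (-6.155,9.472) [heading=18, draw]
  RT 36: heading 18 -> 342
  -- iteration 9/10 --
  FD 4: (-6.155,9.472) -> (-2.351,8.236) [heading=342, draw]
  RT 36: heading 342 -> 306
  -- iteration 10/10 --
  FD 4: (-2.351,8.236) -> (0,5) [heading=306, draw]
  RT 36: heading 306 -> 270
]
Final: pos=(0,5), heading=270, 10 segment(s) drawn

Start position: (0, 5)
Final position: (0, 5)
Distance = 0; < 1e-6 -> CLOSED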